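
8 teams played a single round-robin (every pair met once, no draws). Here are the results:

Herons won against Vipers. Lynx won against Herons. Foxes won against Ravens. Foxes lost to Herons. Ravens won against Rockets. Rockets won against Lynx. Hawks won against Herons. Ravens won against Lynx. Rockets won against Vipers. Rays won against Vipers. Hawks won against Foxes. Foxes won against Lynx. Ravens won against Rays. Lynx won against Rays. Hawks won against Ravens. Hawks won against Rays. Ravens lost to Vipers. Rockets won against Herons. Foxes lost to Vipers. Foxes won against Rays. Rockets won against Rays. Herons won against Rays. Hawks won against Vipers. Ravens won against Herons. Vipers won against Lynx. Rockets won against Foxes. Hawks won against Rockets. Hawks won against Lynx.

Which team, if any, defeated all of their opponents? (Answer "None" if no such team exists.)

Hawks has 7 wins out of 7 opponents — a perfect record.

Hawks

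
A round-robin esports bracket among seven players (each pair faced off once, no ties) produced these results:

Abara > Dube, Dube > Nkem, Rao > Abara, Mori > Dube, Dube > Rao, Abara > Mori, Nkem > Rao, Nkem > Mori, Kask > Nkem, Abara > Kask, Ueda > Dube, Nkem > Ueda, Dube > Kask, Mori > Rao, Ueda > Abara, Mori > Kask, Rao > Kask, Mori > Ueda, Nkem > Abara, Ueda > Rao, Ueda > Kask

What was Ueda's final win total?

4

Ueda's results: beat Rao, Kask, Abara, Dube; lost to Mori, Nkem.
That is 4 wins.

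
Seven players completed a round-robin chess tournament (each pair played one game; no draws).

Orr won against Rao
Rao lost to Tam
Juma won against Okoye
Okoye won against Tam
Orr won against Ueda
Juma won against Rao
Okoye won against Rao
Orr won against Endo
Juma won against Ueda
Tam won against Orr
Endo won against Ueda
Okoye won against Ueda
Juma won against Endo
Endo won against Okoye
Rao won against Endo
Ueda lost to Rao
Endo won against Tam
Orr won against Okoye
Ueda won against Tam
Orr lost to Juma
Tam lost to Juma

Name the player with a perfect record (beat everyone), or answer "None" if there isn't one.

Juma has 6 wins out of 6 opponents — a perfect record.

Juma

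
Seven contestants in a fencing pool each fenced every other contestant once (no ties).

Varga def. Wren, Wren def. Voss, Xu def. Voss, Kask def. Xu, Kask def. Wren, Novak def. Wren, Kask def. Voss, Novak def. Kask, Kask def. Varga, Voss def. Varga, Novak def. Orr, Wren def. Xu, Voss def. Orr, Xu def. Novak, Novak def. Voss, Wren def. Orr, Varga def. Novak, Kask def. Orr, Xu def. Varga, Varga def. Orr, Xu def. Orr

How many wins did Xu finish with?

4

Xu's results: beat Varga, Orr, Voss, Novak; lost to Wren, Kask.
That is 4 wins.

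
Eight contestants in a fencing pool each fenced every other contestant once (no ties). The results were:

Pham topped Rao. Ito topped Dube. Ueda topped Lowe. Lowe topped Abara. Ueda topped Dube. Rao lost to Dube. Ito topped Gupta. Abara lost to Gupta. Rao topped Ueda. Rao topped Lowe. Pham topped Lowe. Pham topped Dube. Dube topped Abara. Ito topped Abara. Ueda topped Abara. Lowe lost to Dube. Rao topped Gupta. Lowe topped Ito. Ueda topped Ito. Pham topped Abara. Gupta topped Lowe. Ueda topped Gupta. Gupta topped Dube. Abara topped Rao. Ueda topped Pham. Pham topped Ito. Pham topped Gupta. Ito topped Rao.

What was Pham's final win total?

Pham's results: beat Ito, Abara, Rao, Gupta, Lowe, Dube; lost to Ueda.
That is 6 wins.

6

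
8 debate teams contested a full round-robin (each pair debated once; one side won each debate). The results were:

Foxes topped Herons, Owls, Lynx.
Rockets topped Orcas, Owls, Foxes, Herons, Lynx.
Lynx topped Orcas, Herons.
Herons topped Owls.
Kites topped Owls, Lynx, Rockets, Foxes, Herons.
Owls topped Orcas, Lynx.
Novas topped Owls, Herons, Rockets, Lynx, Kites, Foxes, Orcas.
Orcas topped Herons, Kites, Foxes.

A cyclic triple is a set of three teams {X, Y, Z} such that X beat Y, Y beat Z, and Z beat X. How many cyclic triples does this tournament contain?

7

Win totals: Novas 7, Orcas 3, Rockets 5, Owls 2, Herons 1, Kites 5, Lynx 2, Foxes 3.
A team with w wins dominates both others in C(w,2) triples; summing gives 21 + 3 + 10 + 1 + 0 + 10 + 1 + 3 = 49 transitive triples.
Total triples C(8,3) = 56, so cyclic triples = 56 − 49 = 7.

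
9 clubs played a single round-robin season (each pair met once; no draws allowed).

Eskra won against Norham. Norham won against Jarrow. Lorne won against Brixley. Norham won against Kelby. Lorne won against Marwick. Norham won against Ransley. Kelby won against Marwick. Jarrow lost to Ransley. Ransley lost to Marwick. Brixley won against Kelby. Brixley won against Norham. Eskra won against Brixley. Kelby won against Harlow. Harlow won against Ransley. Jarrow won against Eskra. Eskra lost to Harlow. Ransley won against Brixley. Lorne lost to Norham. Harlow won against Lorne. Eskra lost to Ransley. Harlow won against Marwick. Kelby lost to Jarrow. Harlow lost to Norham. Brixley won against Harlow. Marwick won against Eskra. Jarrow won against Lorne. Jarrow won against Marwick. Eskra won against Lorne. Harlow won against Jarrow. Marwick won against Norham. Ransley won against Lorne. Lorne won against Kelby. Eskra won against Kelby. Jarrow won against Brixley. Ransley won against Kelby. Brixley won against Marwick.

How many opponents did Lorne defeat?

3

Lorne's results: beat Kelby, Brixley, Marwick; lost to Eskra, Norham, Ransley, Jarrow, Harlow.
That is 3 wins.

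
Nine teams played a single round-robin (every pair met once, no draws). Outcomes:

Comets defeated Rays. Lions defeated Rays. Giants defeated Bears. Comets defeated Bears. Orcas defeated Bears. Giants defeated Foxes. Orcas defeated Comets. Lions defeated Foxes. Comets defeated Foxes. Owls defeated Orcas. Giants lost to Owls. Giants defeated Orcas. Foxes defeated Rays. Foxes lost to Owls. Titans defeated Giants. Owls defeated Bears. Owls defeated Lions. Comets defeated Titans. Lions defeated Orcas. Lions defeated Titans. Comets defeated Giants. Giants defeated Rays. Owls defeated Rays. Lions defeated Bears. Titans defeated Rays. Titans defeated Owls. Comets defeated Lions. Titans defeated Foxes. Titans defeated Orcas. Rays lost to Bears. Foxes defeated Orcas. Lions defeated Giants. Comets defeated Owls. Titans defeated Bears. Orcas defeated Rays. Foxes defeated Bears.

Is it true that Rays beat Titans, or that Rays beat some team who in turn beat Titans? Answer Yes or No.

Rays did not beat Titans directly.
Rays beat no one, so there is no intermediate team.

No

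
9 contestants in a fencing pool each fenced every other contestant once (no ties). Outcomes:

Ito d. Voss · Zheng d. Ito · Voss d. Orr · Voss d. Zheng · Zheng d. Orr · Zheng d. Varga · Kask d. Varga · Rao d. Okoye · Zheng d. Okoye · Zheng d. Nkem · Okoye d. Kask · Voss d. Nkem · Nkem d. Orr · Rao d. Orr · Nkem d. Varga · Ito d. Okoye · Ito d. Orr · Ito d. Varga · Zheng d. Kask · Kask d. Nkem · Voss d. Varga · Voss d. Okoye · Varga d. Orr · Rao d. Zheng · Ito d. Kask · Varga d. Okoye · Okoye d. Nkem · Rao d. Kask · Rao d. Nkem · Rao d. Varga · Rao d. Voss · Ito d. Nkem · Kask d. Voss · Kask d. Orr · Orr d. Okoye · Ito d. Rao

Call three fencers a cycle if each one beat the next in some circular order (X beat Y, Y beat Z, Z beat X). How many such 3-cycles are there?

8

Win totals: Varga 2, Nkem 2, Ito 7, Okoye 2, Zheng 6, Rao 7, Voss 5, Kask 4, Orr 1.
A fencer with w wins dominates both others in C(w,2) triples; summing gives 1 + 1 + 21 + 1 + 15 + 21 + 10 + 6 + 0 = 76 transitive triples.
Total triples C(9,3) = 84, so cyclic triples = 84 − 76 = 8.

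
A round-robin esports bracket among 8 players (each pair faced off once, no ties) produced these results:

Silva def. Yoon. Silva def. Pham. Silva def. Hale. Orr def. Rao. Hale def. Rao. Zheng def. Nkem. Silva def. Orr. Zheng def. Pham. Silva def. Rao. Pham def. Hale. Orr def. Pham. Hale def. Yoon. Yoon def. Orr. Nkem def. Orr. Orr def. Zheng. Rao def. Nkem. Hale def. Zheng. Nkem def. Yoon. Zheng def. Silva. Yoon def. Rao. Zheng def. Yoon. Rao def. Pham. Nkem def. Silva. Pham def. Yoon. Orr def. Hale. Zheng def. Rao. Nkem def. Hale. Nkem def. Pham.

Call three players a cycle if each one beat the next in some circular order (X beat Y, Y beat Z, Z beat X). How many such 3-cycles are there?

Win totals: Orr 4, Pham 2, Hale 3, Silva 5, Rao 2, Zheng 5, Nkem 5, Yoon 2.
A player with w wins dominates both others in C(w,2) triples; summing gives 6 + 1 + 3 + 10 + 1 + 10 + 10 + 1 = 42 transitive triples.
Total triples C(8,3) = 56, so cyclic triples = 56 − 42 = 14.

14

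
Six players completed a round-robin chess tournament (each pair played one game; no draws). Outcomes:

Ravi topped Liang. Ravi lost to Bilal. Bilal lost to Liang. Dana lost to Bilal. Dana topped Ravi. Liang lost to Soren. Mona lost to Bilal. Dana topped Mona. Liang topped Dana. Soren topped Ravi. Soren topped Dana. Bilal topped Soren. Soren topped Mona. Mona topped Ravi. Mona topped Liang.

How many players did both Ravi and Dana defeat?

0

Ravi beat: Liang.
Dana beat: Mona, Ravi.
No one was beaten by both.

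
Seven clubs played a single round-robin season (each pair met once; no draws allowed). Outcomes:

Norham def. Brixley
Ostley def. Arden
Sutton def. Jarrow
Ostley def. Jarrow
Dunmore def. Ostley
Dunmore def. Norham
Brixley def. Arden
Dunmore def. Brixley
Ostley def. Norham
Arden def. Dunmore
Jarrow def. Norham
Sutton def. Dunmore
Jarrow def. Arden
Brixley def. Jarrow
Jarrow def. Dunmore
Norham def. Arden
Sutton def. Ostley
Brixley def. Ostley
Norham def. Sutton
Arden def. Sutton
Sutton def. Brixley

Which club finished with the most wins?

Win totals: Brixley 3, Arden 2, Jarrow 3, Norham 3, Dunmore 3, Ostley 3, Sutton 4.
Sutton leads with 4 wins (next highest: 3).

Sutton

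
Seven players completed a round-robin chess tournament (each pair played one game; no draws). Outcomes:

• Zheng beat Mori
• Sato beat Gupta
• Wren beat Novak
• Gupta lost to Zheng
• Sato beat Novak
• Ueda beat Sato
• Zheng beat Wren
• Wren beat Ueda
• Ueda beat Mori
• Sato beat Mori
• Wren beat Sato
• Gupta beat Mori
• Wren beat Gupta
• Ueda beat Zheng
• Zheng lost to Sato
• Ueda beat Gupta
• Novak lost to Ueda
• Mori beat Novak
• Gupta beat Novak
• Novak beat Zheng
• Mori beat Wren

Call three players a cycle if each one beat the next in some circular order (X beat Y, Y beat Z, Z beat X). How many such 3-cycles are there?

8

Win totals: Gupta 2, Wren 4, Novak 1, Zheng 3, Sato 4, Ueda 5, Mori 2.
A player with w wins dominates both others in C(w,2) triples; summing gives 1 + 6 + 0 + 3 + 6 + 10 + 1 = 27 transitive triples.
Total triples C(7,3) = 35, so cyclic triples = 35 − 27 = 8.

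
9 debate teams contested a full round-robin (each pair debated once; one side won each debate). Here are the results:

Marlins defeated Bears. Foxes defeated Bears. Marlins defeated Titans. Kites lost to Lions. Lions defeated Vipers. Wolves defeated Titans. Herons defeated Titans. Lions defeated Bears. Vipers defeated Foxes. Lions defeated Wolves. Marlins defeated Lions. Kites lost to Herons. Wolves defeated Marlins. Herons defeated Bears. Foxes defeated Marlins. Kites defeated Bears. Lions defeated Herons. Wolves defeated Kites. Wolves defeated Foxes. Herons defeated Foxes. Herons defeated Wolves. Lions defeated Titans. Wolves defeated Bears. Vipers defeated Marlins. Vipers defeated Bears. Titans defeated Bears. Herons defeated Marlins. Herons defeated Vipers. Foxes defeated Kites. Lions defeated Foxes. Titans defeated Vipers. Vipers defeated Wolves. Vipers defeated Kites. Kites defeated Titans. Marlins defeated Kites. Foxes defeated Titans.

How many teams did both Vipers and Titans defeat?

Vipers beat: Wolves, Marlins, Kites, Bears, Foxes.
Titans beat: Vipers, Bears.
Both beat: Bears — 1.

1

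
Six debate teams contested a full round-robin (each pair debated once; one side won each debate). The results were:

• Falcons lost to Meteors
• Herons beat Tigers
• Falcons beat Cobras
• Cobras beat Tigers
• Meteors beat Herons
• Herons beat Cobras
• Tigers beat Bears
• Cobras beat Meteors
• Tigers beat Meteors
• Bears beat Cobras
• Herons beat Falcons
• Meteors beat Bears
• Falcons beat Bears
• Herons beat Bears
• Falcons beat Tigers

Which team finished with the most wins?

Win totals: Bears 1, Meteors 3, Tigers 2, Falcons 3, Herons 4, Cobras 2.
Herons leads with 4 wins (next highest: 3).

Herons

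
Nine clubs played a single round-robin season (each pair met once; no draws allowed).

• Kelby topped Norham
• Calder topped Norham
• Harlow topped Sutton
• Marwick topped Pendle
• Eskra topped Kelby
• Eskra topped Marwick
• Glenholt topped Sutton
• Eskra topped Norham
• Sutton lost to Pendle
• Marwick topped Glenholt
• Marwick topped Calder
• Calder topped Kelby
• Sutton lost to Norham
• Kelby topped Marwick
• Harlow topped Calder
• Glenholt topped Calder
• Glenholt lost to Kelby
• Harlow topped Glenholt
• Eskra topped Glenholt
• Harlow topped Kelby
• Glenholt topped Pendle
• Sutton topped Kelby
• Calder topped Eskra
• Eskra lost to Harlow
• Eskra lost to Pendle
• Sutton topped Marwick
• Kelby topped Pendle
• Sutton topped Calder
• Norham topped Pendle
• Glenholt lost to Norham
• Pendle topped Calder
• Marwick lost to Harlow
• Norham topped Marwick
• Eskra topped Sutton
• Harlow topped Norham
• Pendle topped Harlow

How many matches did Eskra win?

Eskra's results: beat Marwick, Glenholt, Norham, Kelby, Sutton; lost to Calder, Harlow, Pendle.
That is 5 wins.

5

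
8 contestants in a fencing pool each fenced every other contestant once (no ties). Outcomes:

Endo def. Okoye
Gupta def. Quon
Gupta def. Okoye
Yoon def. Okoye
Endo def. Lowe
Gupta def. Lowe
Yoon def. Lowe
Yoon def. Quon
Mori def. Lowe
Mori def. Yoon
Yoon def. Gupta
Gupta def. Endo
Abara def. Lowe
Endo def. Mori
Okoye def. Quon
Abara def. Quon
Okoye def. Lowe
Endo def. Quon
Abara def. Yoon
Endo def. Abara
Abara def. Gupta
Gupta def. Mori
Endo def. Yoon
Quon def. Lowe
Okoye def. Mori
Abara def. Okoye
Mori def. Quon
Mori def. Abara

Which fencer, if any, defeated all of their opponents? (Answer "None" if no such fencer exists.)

None

Highest win total is Endo with 6 (out of 7 possible).
Endo lost to Gupta, so no fencer went undefeated.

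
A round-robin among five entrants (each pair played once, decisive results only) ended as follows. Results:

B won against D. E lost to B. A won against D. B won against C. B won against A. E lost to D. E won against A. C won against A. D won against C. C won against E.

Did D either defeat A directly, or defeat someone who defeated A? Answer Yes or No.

D did not beat A directly.
D beat C, E. Of those, C beat A.

Yes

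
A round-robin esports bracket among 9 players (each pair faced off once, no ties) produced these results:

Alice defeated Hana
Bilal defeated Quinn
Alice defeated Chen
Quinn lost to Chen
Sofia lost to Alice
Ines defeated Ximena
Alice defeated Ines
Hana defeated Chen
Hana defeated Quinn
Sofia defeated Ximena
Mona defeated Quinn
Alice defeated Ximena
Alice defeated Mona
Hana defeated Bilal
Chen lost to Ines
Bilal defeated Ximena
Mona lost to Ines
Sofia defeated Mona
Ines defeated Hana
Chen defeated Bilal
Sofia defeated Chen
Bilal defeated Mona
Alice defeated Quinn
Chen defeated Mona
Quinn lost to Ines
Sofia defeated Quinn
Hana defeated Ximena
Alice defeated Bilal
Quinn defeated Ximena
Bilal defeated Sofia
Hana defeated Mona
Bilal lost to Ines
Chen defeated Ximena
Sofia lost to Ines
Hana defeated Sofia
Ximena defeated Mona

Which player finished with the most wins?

Win totals: Hana 6, Ines 7, Alice 8, Sofia 4, Quinn 1, Mona 1, Chen 4, Bilal 4, Ximena 1.
Alice leads with 8 wins (next highest: 7).

Alice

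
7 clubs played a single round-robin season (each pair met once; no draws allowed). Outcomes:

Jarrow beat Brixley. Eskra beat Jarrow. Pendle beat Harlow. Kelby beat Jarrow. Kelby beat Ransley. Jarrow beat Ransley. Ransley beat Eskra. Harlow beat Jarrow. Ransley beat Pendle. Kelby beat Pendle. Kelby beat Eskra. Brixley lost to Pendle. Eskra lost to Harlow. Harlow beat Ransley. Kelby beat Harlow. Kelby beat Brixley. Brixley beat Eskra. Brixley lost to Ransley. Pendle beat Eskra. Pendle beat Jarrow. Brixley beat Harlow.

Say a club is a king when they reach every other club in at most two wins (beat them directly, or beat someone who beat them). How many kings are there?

1

Jarrow cannot reach Kelby in two steps.
Pendle cannot reach Kelby in two steps.
Brixley cannot reach Pendle, Kelby in two steps.
Harlow cannot reach Kelby in two steps.
Eskra cannot reach Pendle, Harlow, Kelby in two steps.
Ransley cannot reach Kelby in two steps.
Kelby reaches everyone (king).
Kings: Kelby — 1.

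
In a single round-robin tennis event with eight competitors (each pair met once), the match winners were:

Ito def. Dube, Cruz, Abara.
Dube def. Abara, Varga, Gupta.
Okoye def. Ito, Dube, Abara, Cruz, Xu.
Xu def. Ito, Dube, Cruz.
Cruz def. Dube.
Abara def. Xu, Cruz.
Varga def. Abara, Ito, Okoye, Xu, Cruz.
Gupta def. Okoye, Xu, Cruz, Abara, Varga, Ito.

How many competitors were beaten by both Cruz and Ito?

Cruz beat: Dube.
Ito beat: Dube, Abara, Cruz.
Both beat: Dube — 1.

1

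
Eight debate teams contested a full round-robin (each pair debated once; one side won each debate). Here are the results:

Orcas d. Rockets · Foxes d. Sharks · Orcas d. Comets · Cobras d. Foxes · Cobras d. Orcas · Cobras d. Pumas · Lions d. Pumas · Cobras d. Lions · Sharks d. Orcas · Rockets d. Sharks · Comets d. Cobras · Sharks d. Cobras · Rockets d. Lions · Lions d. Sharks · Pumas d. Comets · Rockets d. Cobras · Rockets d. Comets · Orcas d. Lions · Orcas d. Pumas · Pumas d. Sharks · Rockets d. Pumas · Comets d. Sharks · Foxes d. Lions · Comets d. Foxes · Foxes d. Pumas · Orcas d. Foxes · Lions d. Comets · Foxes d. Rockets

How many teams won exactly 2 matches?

Win totals: Cobras 4, Sharks 2, Comets 3, Foxes 4, Lions 3, Orcas 5, Rockets 5, Pumas 2.
Exactly 2: Sharks, Pumas — 2 teams.

2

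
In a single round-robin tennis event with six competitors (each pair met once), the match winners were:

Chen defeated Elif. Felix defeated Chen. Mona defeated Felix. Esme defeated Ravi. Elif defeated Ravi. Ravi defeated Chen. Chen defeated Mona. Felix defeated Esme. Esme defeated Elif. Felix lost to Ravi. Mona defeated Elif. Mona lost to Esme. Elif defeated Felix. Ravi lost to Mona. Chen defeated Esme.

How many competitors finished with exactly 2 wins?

Win totals: Ravi 2, Elif 2, Mona 3, Esme 3, Felix 2, Chen 3.
Exactly 2: Ravi, Elif, Felix — 3 competitors.

3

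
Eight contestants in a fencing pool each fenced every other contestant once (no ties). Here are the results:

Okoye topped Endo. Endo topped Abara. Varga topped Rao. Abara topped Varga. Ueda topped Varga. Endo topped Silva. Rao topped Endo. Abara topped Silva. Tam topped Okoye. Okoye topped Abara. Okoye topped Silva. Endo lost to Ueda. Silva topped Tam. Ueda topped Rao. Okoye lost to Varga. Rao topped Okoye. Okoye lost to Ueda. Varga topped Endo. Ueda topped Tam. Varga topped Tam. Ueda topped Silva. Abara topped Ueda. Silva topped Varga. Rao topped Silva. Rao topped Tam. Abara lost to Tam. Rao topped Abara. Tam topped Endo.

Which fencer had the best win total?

Ueda

Win totals: Varga 4, Ueda 6, Silva 2, Endo 2, Tam 3, Rao 5, Abara 3, Okoye 3.
Ueda leads with 6 wins (next highest: 5).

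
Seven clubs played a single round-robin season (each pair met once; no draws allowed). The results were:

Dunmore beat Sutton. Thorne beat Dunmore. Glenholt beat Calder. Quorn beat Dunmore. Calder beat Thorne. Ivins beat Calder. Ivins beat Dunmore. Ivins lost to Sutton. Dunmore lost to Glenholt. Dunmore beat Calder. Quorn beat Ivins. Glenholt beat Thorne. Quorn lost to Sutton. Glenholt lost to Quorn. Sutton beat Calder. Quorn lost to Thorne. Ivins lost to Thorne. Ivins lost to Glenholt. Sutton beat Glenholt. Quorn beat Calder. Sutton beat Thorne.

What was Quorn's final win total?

4

Quorn's results: beat Glenholt, Calder, Ivins, Dunmore; lost to Thorne, Sutton.
That is 4 wins.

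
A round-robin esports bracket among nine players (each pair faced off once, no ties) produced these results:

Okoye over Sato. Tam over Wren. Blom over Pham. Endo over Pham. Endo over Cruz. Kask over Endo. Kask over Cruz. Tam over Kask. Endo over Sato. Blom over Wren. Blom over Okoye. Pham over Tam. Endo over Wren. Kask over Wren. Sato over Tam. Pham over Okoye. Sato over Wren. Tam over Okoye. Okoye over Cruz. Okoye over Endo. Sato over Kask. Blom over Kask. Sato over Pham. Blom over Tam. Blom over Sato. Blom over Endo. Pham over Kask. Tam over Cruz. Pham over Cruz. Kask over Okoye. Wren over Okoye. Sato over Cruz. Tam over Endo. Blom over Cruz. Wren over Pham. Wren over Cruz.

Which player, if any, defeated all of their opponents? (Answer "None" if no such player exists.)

Blom has 8 wins out of 8 opponents — a perfect record.

Blom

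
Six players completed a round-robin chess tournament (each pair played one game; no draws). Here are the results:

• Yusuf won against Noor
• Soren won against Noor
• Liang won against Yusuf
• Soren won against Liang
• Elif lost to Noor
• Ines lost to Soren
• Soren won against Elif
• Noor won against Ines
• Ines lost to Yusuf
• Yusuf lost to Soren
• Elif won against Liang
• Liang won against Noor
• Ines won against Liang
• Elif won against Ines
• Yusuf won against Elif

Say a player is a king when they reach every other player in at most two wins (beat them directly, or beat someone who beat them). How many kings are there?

Elif cannot reach Soren in two steps.
Yusuf cannot reach Soren in two steps.
Ines cannot reach Elif, Soren in two steps.
Noor cannot reach Yusuf, Soren in two steps.
Liang cannot reach Soren in two steps.
Soren reaches everyone (king).
Kings: Soren — 1.

1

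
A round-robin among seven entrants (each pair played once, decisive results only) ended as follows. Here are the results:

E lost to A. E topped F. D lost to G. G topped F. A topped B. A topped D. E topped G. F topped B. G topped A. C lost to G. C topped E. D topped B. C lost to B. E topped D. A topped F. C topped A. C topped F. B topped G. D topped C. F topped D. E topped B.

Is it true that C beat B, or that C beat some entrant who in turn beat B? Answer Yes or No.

Yes

C did not beat B directly.
C beat A, E, F. Of those, A beat B.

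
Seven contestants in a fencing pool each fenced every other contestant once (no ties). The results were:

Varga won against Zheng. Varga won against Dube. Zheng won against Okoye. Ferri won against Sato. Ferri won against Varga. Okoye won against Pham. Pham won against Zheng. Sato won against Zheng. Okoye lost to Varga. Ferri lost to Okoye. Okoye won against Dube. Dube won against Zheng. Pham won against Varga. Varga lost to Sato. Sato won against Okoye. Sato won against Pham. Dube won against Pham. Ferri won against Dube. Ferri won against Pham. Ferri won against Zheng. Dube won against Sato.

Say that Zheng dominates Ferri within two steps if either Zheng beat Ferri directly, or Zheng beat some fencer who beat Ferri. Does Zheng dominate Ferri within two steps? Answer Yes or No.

Zheng did not beat Ferri directly.
Zheng beat Okoye. Of those, Okoye beat Ferri.

Yes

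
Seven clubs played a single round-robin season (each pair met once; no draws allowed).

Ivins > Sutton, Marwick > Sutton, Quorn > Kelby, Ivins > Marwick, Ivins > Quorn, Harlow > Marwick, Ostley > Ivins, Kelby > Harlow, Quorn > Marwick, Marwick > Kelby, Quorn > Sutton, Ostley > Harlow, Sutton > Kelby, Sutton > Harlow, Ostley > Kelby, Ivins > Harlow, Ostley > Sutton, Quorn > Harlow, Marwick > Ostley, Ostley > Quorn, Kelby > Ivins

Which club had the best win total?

Ostley

Win totals: Harlow 1, Sutton 2, Ivins 4, Quorn 4, Kelby 2, Marwick 3, Ostley 5.
Ostley leads with 5 wins (next highest: 4).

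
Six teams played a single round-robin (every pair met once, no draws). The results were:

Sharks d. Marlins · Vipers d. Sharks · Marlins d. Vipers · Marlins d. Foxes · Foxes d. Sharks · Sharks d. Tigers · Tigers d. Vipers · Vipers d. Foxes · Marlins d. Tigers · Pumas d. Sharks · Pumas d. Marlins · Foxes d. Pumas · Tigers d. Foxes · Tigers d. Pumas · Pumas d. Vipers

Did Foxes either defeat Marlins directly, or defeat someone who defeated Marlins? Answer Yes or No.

Foxes did not beat Marlins directly.
Foxes beat Pumas, Sharks. Of those, Pumas beat Marlins.

Yes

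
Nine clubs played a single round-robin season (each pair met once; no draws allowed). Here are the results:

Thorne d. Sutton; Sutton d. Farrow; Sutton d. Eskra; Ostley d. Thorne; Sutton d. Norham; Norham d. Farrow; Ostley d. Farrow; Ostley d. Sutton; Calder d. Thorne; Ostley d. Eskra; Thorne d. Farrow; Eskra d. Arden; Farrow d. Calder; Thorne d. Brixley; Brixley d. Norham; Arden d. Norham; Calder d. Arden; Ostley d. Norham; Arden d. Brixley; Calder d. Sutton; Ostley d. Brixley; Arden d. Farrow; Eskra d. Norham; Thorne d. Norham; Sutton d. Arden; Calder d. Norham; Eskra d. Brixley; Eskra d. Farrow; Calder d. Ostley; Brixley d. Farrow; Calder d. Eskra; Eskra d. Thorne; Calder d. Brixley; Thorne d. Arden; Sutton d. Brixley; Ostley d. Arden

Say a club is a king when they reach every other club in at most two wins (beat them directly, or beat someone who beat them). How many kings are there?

3

Thorne cannot reach Ostley in two steps.
Farrow reaches everyone (king).
Norham cannot reach Thorne, Sutton, Brixley, Arden, Eskra, Ostley in two steps.
Sutton cannot reach Ostley in two steps.
Brixley cannot reach Thorne, Sutton, Arden, Eskra, Ostley in two steps.
Arden cannot reach Thorne, Sutton, Eskra, Ostley in two steps.
Eskra cannot reach Ostley in two steps.
Ostley reaches everyone (king).
Calder reaches everyone (king).
Kings: Farrow, Ostley, Calder — 3.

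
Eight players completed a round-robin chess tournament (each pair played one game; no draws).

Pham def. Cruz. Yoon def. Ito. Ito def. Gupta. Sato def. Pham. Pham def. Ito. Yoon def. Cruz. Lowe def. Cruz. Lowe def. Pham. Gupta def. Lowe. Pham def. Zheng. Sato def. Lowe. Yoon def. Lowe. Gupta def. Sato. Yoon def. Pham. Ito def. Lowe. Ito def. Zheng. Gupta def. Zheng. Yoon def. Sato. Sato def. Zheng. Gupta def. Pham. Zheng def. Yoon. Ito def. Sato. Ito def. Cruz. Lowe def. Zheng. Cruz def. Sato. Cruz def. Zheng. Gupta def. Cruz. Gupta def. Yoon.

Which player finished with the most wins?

Gupta

Win totals: Yoon 5, Gupta 6, Sato 3, Pham 3, Cruz 2, Ito 5, Lowe 3, Zheng 1.
Gupta leads with 6 wins (next highest: 5).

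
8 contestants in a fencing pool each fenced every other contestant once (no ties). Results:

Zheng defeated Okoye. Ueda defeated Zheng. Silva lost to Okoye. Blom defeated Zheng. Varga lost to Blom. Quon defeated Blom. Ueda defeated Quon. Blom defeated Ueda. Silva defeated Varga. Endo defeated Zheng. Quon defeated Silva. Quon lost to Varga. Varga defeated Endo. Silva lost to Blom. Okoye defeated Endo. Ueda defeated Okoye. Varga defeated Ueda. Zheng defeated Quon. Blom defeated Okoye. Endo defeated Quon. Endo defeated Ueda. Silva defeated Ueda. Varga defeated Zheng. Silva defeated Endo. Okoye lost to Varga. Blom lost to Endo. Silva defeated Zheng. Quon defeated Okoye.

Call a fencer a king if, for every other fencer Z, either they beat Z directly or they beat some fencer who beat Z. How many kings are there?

6

Endo reaches everyone (king).
Varga reaches everyone (king).
Ueda cannot reach Varga in two steps.
Blom reaches everyone (king).
Quon reaches everyone (king).
Okoye reaches everyone (king).
Zheng cannot reach Varga, Ueda in two steps.
Silva reaches everyone (king).
Kings: Endo, Varga, Blom, Quon, Okoye, Silva — 6.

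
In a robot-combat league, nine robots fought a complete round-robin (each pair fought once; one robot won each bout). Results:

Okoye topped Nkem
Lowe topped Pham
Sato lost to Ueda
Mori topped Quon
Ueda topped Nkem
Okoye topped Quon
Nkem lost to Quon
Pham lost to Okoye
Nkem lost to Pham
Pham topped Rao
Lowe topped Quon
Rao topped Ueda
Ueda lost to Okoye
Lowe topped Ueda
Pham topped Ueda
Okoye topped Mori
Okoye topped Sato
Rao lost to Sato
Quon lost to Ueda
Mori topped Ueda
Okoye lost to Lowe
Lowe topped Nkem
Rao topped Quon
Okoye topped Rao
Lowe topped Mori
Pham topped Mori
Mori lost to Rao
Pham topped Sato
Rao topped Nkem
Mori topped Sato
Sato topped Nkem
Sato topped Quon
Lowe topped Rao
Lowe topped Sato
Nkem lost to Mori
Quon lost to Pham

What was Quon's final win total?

1

Quon's results: beat Nkem; lost to Okoye, Lowe, Sato, Rao, Mori, Pham, Ueda.
That is 1 win.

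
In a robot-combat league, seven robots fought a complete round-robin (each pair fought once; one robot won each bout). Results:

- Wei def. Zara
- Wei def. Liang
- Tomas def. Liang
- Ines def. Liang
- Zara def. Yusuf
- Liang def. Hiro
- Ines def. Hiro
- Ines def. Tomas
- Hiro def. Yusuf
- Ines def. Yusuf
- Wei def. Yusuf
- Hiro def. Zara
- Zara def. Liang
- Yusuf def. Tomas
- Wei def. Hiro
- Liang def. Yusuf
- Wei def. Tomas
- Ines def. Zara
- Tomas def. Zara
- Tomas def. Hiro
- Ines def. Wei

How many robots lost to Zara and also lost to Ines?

2

Zara beat: Liang, Yusuf.
Ines beat: Zara, Wei, Hiro, Liang, Tomas, Yusuf.
Both beat: Liang, Yusuf — 2.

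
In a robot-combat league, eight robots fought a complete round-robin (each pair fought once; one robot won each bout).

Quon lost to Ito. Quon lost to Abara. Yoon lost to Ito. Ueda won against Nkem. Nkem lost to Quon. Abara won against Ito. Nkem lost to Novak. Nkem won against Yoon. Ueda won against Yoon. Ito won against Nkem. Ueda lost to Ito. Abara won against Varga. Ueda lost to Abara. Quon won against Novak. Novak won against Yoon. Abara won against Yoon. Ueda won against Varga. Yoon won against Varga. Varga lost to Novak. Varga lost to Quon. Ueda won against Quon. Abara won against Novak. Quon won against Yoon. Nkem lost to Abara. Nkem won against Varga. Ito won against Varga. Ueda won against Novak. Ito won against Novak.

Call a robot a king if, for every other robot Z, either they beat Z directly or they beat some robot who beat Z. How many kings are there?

Ito cannot reach Abara in two steps.
Varga cannot reach Ito, Quon, Yoon, Novak, Ueda, Nkem, Abara in two steps.
Quon cannot reach Ito, Ueda, Abara in two steps.
Yoon cannot reach Ito, Quon, Novak, Ueda, Nkem, Abara in two steps.
Novak cannot reach Ito, Quon, Ueda, Abara in two steps.
Ueda cannot reach Ito, Abara in two steps.
Nkem cannot reach Ito, Quon, Novak, Ueda, Abara in two steps.
Abara reaches everyone (king).
Kings: Abara — 1.

1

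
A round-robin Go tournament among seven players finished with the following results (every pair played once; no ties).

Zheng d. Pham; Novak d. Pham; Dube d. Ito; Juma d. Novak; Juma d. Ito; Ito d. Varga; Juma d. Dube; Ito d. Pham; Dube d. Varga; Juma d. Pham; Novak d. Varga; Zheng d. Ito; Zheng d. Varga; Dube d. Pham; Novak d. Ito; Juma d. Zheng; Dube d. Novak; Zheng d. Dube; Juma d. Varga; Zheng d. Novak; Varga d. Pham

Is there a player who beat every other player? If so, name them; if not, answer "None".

Juma has 6 wins out of 6 opponents — a perfect record.

Juma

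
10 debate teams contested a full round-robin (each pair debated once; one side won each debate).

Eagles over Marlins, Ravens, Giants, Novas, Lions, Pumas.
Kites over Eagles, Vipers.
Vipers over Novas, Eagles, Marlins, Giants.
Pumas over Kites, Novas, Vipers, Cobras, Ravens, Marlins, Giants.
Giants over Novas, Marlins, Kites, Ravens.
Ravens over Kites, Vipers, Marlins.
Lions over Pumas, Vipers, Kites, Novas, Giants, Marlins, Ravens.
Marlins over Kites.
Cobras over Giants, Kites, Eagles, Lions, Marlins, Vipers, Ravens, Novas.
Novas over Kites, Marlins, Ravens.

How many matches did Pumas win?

Pumas' results: beat Kites, Giants, Vipers, Marlins, Novas, Cobras, Ravens; lost to Lions, Eagles.
That is 7 wins.

7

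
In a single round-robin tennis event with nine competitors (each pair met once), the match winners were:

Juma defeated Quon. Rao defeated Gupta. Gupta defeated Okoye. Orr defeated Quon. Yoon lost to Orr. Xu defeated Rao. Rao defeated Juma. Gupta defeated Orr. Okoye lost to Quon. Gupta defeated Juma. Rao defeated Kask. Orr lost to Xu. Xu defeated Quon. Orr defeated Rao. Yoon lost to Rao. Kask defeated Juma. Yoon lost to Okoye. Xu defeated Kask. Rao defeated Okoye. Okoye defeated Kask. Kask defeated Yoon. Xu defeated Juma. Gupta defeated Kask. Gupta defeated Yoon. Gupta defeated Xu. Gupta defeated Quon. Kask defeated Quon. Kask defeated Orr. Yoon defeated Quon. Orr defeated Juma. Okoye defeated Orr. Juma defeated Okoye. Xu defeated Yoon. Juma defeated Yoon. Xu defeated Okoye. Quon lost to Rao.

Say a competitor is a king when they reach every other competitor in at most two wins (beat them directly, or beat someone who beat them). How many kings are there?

Rao reaches everyone (king).
Orr cannot reach Xu in two steps.
Yoon cannot reach Rao, Orr, Xu, Kask, Juma, Gupta in two steps.
Xu reaches everyone (king).
Kask cannot reach Xu, Gupta in two steps.
Okoye cannot reach Xu, Gupta in two steps.
Juma cannot reach Rao, Xu, Gupta in two steps.
Quon cannot reach Rao, Xu, Juma, Gupta in two steps.
Gupta reaches everyone (king).
Kings: Rao, Xu, Gupta — 3.

3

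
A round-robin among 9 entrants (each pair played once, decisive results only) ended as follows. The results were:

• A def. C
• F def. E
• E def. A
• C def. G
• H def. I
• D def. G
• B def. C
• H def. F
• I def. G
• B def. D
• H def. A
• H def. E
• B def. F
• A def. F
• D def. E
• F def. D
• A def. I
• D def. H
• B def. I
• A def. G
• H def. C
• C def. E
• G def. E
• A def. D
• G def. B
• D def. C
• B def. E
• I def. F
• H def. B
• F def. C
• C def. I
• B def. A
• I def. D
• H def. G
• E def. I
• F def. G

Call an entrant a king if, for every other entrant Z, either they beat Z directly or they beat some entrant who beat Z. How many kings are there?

A reaches everyone (king).
B reaches everyone (king).
C cannot reach H in two steps.
D reaches everyone (king).
E cannot reach B, H in two steps.
F reaches everyone (king).
G cannot reach H in two steps.
H reaches everyone (king).
I cannot reach A in two steps.
Kings: A, B, D, F, H — 5.

5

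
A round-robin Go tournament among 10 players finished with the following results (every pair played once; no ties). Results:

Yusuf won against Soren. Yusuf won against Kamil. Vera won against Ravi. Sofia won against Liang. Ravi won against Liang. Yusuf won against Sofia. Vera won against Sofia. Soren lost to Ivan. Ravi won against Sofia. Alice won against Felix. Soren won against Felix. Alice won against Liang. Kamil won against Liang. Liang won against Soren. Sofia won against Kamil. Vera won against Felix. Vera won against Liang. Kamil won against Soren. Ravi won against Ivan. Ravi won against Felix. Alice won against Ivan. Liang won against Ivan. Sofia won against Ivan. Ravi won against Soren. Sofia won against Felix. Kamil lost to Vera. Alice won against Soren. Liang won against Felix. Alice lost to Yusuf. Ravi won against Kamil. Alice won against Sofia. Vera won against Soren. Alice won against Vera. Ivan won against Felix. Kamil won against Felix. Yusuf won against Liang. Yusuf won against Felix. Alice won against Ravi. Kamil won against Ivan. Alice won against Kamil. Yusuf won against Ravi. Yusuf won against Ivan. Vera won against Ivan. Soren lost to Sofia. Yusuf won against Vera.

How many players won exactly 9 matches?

Win totals: Ravi 6, Alice 8, Vera 7, Sofia 5, Soren 1, Liang 3, Ivan 2, Yusuf 9, Kamil 4, Felix 0.
Exactly 9: Yusuf — 1 player.

1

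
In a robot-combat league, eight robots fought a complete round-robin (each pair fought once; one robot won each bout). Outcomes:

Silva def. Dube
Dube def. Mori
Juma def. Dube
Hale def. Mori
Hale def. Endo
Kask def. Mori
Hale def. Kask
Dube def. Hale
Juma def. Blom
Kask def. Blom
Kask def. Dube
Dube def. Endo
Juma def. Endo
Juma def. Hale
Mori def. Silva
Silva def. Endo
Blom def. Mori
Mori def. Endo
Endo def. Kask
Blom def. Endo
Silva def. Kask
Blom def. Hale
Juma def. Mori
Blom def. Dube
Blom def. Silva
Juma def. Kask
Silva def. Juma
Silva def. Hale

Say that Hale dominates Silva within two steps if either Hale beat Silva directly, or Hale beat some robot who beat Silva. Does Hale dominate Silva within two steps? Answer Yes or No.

Hale did not beat Silva directly.
Hale beat Endo, Mori, Kask. Of those, Mori beat Silva.

Yes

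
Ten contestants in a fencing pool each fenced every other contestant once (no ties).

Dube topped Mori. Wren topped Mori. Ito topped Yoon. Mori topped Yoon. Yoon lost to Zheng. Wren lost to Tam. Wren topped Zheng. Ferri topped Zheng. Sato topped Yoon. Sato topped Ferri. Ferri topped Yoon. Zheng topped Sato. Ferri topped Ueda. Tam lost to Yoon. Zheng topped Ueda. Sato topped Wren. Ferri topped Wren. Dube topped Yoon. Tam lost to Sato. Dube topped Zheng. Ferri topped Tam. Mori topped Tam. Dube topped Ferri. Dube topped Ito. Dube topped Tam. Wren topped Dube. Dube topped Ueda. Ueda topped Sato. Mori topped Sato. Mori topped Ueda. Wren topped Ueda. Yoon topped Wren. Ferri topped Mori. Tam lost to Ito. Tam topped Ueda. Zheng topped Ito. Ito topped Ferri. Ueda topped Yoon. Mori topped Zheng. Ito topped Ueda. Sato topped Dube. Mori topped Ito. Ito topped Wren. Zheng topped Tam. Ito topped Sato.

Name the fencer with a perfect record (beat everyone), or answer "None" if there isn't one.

Highest win total is Dube with 7 (out of 9 possible).
Dube lost to Sato, Wren, so no fencer went undefeated.

None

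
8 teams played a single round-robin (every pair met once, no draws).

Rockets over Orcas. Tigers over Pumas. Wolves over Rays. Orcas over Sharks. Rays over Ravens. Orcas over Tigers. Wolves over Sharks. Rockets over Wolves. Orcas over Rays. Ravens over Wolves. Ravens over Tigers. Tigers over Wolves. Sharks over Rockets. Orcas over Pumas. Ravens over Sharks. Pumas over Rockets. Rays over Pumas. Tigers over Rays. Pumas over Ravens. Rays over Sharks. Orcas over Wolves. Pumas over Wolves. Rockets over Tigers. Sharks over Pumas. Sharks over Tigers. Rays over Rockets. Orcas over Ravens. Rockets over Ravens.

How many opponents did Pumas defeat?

3

Pumas' results: beat Wolves, Rockets, Ravens; lost to Rays, Sharks, Tigers, Orcas.
That is 3 wins.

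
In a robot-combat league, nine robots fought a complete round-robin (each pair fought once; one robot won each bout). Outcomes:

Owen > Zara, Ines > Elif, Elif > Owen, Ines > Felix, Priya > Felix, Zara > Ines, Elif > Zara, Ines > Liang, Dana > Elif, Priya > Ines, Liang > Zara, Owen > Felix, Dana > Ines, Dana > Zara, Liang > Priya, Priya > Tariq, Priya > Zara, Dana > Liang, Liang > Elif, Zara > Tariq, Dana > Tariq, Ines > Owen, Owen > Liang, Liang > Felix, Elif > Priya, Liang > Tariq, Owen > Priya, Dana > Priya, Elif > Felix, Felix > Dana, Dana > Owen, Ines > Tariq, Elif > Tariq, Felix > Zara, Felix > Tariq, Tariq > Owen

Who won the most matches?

Dana

Win totals: Tariq 1, Ines 5, Priya 4, Owen 4, Dana 7, Liang 5, Felix 3, Elif 5, Zara 2.
Dana leads with 7 wins (next highest: 5).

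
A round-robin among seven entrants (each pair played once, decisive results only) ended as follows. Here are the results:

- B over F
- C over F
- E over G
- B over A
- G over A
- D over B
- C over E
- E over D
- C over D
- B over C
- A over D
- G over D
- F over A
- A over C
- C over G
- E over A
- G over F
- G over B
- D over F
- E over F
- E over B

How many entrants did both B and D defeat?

1

B beat: A, C, F.
D beat: B, F.
Both beat: F — 1.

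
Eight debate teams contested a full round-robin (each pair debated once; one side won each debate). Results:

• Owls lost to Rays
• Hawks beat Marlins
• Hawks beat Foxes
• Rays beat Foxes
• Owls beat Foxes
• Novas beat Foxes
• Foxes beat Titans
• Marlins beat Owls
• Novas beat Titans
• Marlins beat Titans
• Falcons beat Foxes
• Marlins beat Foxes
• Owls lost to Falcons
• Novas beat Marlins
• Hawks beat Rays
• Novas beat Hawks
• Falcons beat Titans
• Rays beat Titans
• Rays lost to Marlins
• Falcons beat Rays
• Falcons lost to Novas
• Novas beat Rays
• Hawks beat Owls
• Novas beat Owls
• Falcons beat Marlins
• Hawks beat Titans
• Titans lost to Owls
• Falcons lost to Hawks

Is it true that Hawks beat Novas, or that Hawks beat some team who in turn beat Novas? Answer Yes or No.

No

Hawks did not beat Novas directly.
Hawks beat Marlins, Falcons, Titans, Foxes, Rays, Owls, but each of them lost to Novas. No two-step path.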